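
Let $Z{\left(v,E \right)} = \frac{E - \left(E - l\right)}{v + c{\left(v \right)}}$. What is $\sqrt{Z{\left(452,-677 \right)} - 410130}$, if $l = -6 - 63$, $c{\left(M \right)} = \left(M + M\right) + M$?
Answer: $\frac{i \sqrt{83791207317}}{452} \approx 640.41 i$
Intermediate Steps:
$c{\left(M \right)} = 3 M$ ($c{\left(M \right)} = 2 M + M = 3 M$)
$l = -69$ ($l = -6 - 63 = -69$)
$Z{\left(v,E \right)} = - \frac{69}{4 v}$ ($Z{\left(v,E \right)} = \frac{E - \left(69 + E\right)}{v + 3 v} = - \frac{69}{4 v}$)
$\sqrt{Z{\left(452,-677 \right)} - 410130} = \sqrt{- \frac{69}{4 \cdot 452} - 410130} = \sqrt{\left(- \frac{69}{4}\right) \frac{1}{452} - 410130} = \sqrt{- \frac{69}{1808} - 410130} = \sqrt{- \frac{741515109}{1808}} = \frac{i \sqrt{83791207317}}{452}$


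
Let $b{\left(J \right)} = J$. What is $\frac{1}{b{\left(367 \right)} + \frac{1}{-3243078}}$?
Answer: $\frac{3243078}{1190209625} \approx 0.0027248$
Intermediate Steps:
$\frac{1}{b{\left(367 \right)} + \frac{1}{-3243078}} = \frac{1}{367 + \frac{1}{-3243078}} = \frac{1}{367 - \frac{1}{3243078}} = \frac{1}{\frac{1190209625}{3243078}} = \frac{3243078}{1190209625}$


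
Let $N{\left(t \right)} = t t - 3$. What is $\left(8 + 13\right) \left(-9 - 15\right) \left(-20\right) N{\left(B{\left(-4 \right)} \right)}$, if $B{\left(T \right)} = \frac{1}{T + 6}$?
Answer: $-27720$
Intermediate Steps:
$B{\left(T \right)} = \frac{1}{6 + T}$
$N{\left(t \right)} = -3 + t^{2}$ ($N{\left(t \right)} = t^{2} - 3 = -3 + t^{2}$)
$\left(8 + 13\right) \left(-9 - 15\right) \left(-20\right) N{\left(B{\left(-4 \right)} \right)} = \left(8 + 13\right) \left(-9 - 15\right) \left(-20\right) \left(-3 + \left(\frac{1}{6 - 4}\right)^{2}\right) = 21 \left(-24\right) \left(-20\right) \left(-3 + \left(\frac{1}{2}\right)^{2}\right) = \left(-504\right) \left(-20\right) \left(-3 + \left(\frac{1}{2}\right)^{2}\right) = 10080 \left(-3 + \frac{1}{4}\right) = 10080 \left(- \frac{11}{4}\right) = -27720$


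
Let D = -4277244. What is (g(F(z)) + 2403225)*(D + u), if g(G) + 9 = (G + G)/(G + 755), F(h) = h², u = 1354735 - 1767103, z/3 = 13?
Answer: -6412719253407174/569 ≈ -1.1270e+13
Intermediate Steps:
z = 39 (z = 3*13 = 39)
u = -412368
g(G) = -9 + 2*G/(755 + G) (g(G) = -9 + (G + G)/(G + 755) = -9 + (2*G)/(755 + G) = -9 + 2*G/(755 + G))
(g(F(z)) + 2403225)*(D + u) = ((-6795 - 7*39²)/(755 + 39²) + 2403225)*(-4277244 - 412368) = ((-6795 - 7*1521)/(755 + 1521) + 2403225)*(-4689612) = ((-6795 - 10647)/2276 + 2403225)*(-4689612) = ((1/2276)*(-17442) + 2403225)*(-4689612) = (-8721/1138 + 2403225)*(-4689612) = (2734861329/1138)*(-4689612) = -6412719253407174/569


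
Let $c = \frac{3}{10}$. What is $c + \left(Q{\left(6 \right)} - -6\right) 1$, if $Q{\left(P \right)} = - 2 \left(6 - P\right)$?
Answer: $\frac{63}{10} \approx 6.3$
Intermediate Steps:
$c = \frac{3}{10}$ ($c = 3 \cdot \frac{1}{10} = \frac{3}{10} \approx 0.3$)
$Q{\left(P \right)} = -12 + 2 P$
$c + \left(Q{\left(6 \right)} - -6\right) 1 = \frac{3}{10} + \left(\left(-12 + 2 \cdot 6\right) - -6\right) 1 = \frac{3}{10} + \left(\left(-12 + 12\right) + 6\right) 1 = \frac{3}{10} + \left(0 + 6\right) 1 = \frac{3}{10} + 6 \cdot 1 = \frac{3}{10} + 6 = \frac{63}{10}$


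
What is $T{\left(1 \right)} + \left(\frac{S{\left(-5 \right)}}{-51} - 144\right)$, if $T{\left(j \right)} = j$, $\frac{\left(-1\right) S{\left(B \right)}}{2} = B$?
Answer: $- \frac{7303}{51} \approx -143.2$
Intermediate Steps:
$S{\left(B \right)} = - 2 B$
$T{\left(1 \right)} + \left(\frac{S{\left(-5 \right)}}{-51} - 144\right) = 1 - \left(144 - \frac{\left(-2\right) \left(-5\right)}{-51}\right) = 1 + \left(10 \left(- \frac{1}{51}\right) - 144\right) = 1 - \frac{7354}{51} = - \frac{7303}{51}$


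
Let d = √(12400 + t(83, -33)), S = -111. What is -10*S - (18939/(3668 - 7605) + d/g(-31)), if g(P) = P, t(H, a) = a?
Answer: 4389009/3937 + √12367/31 ≈ 1118.4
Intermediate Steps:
d = √12367 (d = √(12400 - 33) = √12367 ≈ 111.21)
-10*S - (18939/(3668 - 7605) + d/g(-31)) = -10*(-111) - (18939/(3668 - 7605) + √12367/(-31)) = 1110 - (18939/(-3937) + √12367*(-1/31)) = 1110 - (18939*(-1/3937) - √12367/31) = 1110 - (-18939/3937 - √12367/31) = 1110 + (18939/3937 + √12367/31) = 4389009/3937 + √12367/31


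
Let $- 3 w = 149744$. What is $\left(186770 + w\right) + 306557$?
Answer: $\frac{1330237}{3} \approx 4.4341 \cdot 10^{5}$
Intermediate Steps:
$w = - \frac{149744}{3}$ ($w = \left(- \frac{1}{3}\right) 149744 = - \frac{149744}{3} \approx -49915.0$)
$\left(186770 + w\right) + 306557 = \left(186770 - \frac{149744}{3}\right) + 306557 = \frac{410566}{3} + 306557 = \frac{1330237}{3}$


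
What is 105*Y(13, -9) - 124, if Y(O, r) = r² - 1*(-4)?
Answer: 8801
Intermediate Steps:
Y(O, r) = 4 + r² (Y(O, r) = r² + 4 = 4 + r²)
105*Y(13, -9) - 124 = 105*(4 + (-9)²) - 124 = 105*(4 + 81) - 124 = 105*85 - 124 = 8925 - 124 = 8801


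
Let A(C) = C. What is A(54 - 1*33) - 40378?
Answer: -40357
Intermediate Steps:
A(54 - 1*33) - 40378 = (54 - 1*33) - 40378 = (54 - 33) - 40378 = 21 - 40378 = -40357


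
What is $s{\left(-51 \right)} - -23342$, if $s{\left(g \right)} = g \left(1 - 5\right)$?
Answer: $23546$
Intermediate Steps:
$s{\left(g \right)} = - 4 g$ ($s{\left(g \right)} = g \left(-4\right) = - 4 g$)
$s{\left(-51 \right)} - -23342 = \left(-4\right) \left(-51\right) - -23342 = 204 + 23342 = 23546$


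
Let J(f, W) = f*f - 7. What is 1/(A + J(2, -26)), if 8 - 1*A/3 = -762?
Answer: 1/2307 ≈ 0.00043346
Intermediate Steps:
A = 2310 (A = 24 - 3*(-762) = 24 + 2286 = 2310)
J(f, W) = -7 + f² (J(f, W) = f² - 7 = -7 + f²)
1/(A + J(2, -26)) = 1/(2310 + (-7 + 2²)) = 1/(2310 + (-7 + 4)) = 1/(2310 - 3) = 1/2307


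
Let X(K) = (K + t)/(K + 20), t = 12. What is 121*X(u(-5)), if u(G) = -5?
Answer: 847/15 ≈ 56.467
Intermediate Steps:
X(K) = (12 + K)/(20 + K) (X(K) = (K + 12)/(K + 20) = (12 + K)/(20 + K))
121*X(u(-5)) = 121*((12 - 5)/(20 - 5)) = 121*(7/15) = 847/15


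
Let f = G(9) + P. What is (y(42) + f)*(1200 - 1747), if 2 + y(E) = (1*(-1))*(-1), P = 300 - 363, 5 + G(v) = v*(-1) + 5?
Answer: 39931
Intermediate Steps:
G(v) = -v (G(v) = -5 + (v*(-1) + 5) = -5 + (-v + 5) = -5 + (5 - v) = -v)
P = -63
y(E) = -1 (y(E) = -2 + (1*(-1))*(-1) = -2 - 1*(-1) = -2 + 1 = -1)
f = -72 (f = -1*9 - 63 = -9 - 63 = -72)
(y(42) + f)*(1200 - 1747) = (-1 - 72)*(1200 - 1747) = -73*(-547) = 39931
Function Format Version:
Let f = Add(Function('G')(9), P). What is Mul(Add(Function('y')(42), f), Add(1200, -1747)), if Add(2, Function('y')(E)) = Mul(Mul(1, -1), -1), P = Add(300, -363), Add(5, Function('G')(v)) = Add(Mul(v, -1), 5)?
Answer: 39931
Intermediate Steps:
Function('G')(v) = Mul(-1, v) (Function('G')(v) = Add(-5, Add(Mul(v, -1), 5)) = Add(-5, Add(Mul(-1, v), 5)) = Add(-5, Add(5, Mul(-1, v))) = Mul(-1, v))
P = -63
Function('y')(E) = -1 (Function('y')(E) = Add(-2, Mul(Mul(1, -1), -1)) = Add(-2, Mul(-1, -1)) = Add(-2, 1) = -1)
f = -72 (f = Add(Mul(-1, 9), -63) = Add(-9, -63) = -72)
Mul(Add(Function('y')(42), f), Add(1200, -1747)) = Mul(Add(-1, -72), Add(1200, -1747)) = Mul(-73, -547) = 39931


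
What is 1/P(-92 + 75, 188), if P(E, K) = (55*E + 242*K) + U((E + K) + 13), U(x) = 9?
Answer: 1/44570 ≈ 2.2437e-5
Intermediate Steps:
P(E, K) = 9 + 55*E + 242*K (P(E, K) = (55*E + 242*K) + 9 = 9 + 55*E + 242*K)
1/P(-92 + 75, 188) = 1/(9 + 55*(-92 + 75) + 242*188) = 1/(9 + 55*(-17) + 45496) = 1/(9 - 935 + 45496) = 1/44570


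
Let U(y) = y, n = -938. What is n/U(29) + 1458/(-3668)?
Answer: -1741433/53186 ≈ -32.742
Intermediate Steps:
n/U(29) + 1458/(-3668) = -938/29 + 1458/(-3668) = -938*1/29 + 1458*(-1/3668) = -938/29 - 729/1834 = -1741433/53186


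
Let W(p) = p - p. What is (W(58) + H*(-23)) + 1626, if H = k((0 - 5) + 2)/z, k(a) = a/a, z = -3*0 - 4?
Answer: 6527/4 ≈ 1631.8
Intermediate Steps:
z = -4 (z = 0 - 4 = -4)
k(a) = 1
W(p) = 0
H = -¼ (H = 1/(-4) = 1*(-¼) = -¼ ≈ -0.25000)
(W(58) + H*(-23)) + 1626 = (0 - ¼*(-23)) + 1626 = (0 + 23/4) + 1626 = 23/4 + 1626 = 6527/4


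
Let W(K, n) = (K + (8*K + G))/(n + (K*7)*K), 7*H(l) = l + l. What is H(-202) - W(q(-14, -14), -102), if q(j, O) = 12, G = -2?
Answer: -183383/3171 ≈ -57.831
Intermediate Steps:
H(l) = 2*l/7 (H(l) = (l + l)/7 = (2*l)/7 = 2*l/7)
W(K, n) = (-2 + 9*K)/(n + 7*K²) (W(K, n) = (K + (8*K - 2))/(n + (K*7)*K) = (K + (-2 + 8*K))/(n + (7*K)*K) = (-2 + 9*K)/(n + 7*K²))
H(-202) - W(q(-14, -14), -102) = (2/7)*(-202) - (-2 + 9*12)/(-102 + 7*12²) = -404/7 - (-2 + 108)/(-102 + 7*144) = -404/7 - 106/(-102 + 1008) = -404/7 - 106/906 = -404/7 - 1*53/453 = -404/7 - 53/453 = -183383/3171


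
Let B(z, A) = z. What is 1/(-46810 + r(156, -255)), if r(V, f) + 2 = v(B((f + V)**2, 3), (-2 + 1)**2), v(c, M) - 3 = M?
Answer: -1/46808 ≈ -2.1364e-5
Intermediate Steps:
v(c, M) = 3 + M
r(V, f) = 2 (r(V, f) = -2 + (3 + (-2 + 1)**2) = -2 + (3 + (-1)**2) = -2 + (3 + 1) = -2 + 4 = 2)
1/(-46810 + r(156, -255)) = 1/(-46810 + 2) = 1/(-46808) = -1/46808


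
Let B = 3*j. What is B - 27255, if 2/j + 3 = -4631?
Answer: -63149838/2317 ≈ -27255.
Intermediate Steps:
j = -1/2317 (j = 2/(-3 - 4631) = 2/(-4634) = 2*(-1/4634) = -1/2317 ≈ -0.00043159)
B = -3/2317 (B = 3*(-1/2317) = -3/2317 ≈ -0.0012948)
B - 27255 = -3/2317 - 27255 = -63149838/2317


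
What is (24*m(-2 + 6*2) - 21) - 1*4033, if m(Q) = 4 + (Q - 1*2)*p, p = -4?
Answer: -4726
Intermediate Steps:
m(Q) = 12 - 4*Q (m(Q) = 4 + (Q - 1*2)*(-4) = 4 + (Q - 2)*(-4) = 4 + (-2 + Q)*(-4) = 4 + (8 - 4*Q) = 12 - 4*Q)
(24*m(-2 + 6*2) - 21) - 1*4033 = (24*(12 - 4*(-2 + 6*2)) - 21) - 1*4033 = (24*(12 - 4*(-2 + 12)) - 21) - 4033 = (24*(12 - 4*10) - 21) - 4033 = (24*(12 - 40) - 21) - 4033 = (24*(-28) - 21) - 4033 = (-672 - 21) - 4033 = -693 - 4033 = -4726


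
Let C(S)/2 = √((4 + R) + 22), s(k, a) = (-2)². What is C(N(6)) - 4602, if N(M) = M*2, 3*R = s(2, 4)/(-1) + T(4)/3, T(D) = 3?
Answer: -4592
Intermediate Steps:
s(k, a) = 4
R = -1 (R = (4/(-1) + 3/3)/3 = (4*(-1) + 3*(⅓))/3 = (-4 + 1)/3 = (⅓)*(-3) = -1)
N(M) = 2*M
C(S) = 10 (C(S) = 2*√((4 - 1) + 22) = 2*√(3 + 22) = 2*√25 = 2*5 = 10)
C(N(6)) - 4602 = 10 - 4602 = -4592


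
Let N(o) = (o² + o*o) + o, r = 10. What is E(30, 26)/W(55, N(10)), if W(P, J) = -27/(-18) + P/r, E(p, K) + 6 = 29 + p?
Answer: 53/7 ≈ 7.5714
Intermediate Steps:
E(p, K) = 23 + p (E(p, K) = -6 + (29 + p) = 23 + p)
N(o) = o + 2*o² (N(o) = (o² + o²) + o = 2*o² + o = o + 2*o²)
W(P, J) = 3/2 + P/10 (W(P, J) = -27/(-18) + P/10 = -27*(-1/18) + P*(⅒) = 3/2 + P/10)
E(30, 26)/W(55, N(10)) = (23 + 30)/(3/2 + (⅒)*55) = 53/(3/2 + 11/2) = 53/7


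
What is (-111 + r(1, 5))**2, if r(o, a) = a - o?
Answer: 11449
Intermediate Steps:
(-111 + r(1, 5))**2 = (-111 + (5 - 1*1))**2 = (-111 + (5 - 1))**2 = (-111 + 4)**2 = (-107)**2 = 11449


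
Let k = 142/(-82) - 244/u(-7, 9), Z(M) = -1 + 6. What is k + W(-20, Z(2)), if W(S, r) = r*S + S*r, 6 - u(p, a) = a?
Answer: -14809/123 ≈ -120.40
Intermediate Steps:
u(p, a) = 6 - a
Z(M) = 5
W(S, r) = 2*S*r (W(S, r) = S*r + S*r = 2*S*r)
k = 9791/123 (k = 142/(-82) - 244/(6 - 1*9) = 142*(-1/82) - 244/(6 - 9) = -71/41 - 244/(-3) = -71/41 - 244*(-⅓) = -71/41 + 244/3 = 9791/123 ≈ 79.602)
k + W(-20, Z(2)) = 9791/123 + 2*(-20)*5 = 9791/123 - 200 = -14809/123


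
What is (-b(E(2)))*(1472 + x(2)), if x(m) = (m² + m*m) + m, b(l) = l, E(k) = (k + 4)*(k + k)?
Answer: -35568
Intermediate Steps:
E(k) = 2*k*(4 + k) (E(k) = (4 + k)*(2*k) = 2*k*(4 + k))
x(m) = m + 2*m² (x(m) = (m² + m²) + m = 2*m² + m = m + 2*m²)
(-b(E(2)))*(1472 + x(2)) = (-2*2*(4 + 2))*(1472 + 2*(1 + 2*2)) = (-2*2*6)*(1472 + 2*(1 + 4)) = (-1*24)*(1472 + 2*5) = -24*(1472 + 10) = -24*1482 = -35568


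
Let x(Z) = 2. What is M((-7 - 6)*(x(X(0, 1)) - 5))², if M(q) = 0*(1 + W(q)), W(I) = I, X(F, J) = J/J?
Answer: 0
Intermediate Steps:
X(F, J) = 1
M(q) = 0 (M(q) = 0*(1 + q) = 0)
M((-7 - 6)*(x(X(0, 1)) - 5))² = 0² = 0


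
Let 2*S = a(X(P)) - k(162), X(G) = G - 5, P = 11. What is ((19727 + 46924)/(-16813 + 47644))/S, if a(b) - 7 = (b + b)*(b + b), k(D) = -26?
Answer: 44434/1819029 ≈ 0.024427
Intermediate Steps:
X(G) = -5 + G
a(b) = 7 + 4*b**2 (a(b) = 7 + (b + b)*(b + b) = 7 + (2*b)*(2*b) = 7 + 4*b**2)
S = 177/2 (S = ((7 + 4*(-5 + 11)**2) - 1*(-26))/2 = ((7 + 4*6**2) + 26)/2 = ((7 + 4*36) + 26)/2 = ((7 + 144) + 26)/2 = (151 + 26)/2 = (1/2)*177 = 177/2 ≈ 88.500)
((19727 + 46924)/(-16813 + 47644))/S = ((19727 + 46924)/(-16813 + 47644))/(177/2) = (66651/30831)*(2/177) = (66651*(1/30831))*(2/177) = (22217/10277)*(2/177) = 44434/1819029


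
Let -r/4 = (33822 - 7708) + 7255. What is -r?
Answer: 133476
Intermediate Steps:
r = -133476 (r = -4*((33822 - 7708) + 7255) = -4*(26114 + 7255) = -4*33369 = -133476)
-r = -1*(-133476) = 133476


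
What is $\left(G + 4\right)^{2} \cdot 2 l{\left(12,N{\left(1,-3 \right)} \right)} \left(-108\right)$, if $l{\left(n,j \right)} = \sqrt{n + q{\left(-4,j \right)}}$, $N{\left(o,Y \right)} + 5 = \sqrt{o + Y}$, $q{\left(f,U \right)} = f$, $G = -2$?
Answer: $- 1728 \sqrt{2} \approx -2443.8$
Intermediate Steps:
$N{\left(o,Y \right)} = -5 + \sqrt{Y + o}$ ($N{\left(o,Y \right)} = -5 + \sqrt{o + Y} = -5 + \sqrt{Y + o}$)
$l{\left(n,j \right)} = \sqrt{-4 + n}$ ($l{\left(n,j \right)} = \sqrt{n - 4} = \sqrt{-4 + n}$)
$\left(G + 4\right)^{2} \cdot 2 l{\left(12,N{\left(1,-3 \right)} \right)} \left(-108\right) = \left(-2 + 4\right)^{2} \cdot 2 \sqrt{-4 + 12} \left(-108\right) = 2^{2} \cdot 2 \sqrt{8} \left(-108\right) = 4 \cdot 2 \cdot 2 \sqrt{2} \left(-108\right) = 8 \cdot 2 \sqrt{2} \left(-108\right) = 16 \sqrt{2} \left(-108\right) = - 1728 \sqrt{2}$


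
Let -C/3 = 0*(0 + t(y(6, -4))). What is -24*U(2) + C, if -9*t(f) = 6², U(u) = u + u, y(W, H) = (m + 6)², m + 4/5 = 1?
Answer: -96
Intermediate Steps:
m = ⅕ (m = -⅘ + 1 = ⅕ ≈ 0.20000)
y(W, H) = 961/25 (y(W, H) = (⅕ + 6)² = (31/5)² = 961/25)
U(u) = 2*u
t(f) = -4 (t(f) = -⅑*6² = -⅑*36 = -4)
C = 0 (C = -0*(0 - 4) = -0*(-4) = -3*0 = 0)
-24*U(2) + C = -48*2 + 0 = -24*4 + 0 = -96 + 0 = -96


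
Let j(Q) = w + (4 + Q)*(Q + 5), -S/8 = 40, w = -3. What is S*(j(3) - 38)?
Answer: -4800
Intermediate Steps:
S = -320 (S = -8*40 = -320)
j(Q) = -3 + (4 + Q)*(5 + Q) (j(Q) = -3 + (4 + Q)*(Q + 5) = -3 + (4 + Q)*(5 + Q))
S*(j(3) - 38) = -320*((17 + 3² + 9*3) - 38) = -320*((17 + 9 + 27) - 38) = -320*(53 - 38) = -320*15 = -4800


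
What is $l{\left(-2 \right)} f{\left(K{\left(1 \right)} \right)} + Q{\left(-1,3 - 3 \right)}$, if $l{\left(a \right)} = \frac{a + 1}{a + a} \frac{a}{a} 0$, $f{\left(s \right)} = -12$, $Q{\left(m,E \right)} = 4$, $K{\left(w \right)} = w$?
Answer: $4$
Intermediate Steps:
$l{\left(a \right)} = 0$ ($l{\left(a \right)} = \frac{1 + a}{2 a} 1 \cdot 0 = \frac{1 + a}{2 a} 0 = 0$)
$l{\left(-2 \right)} f{\left(K{\left(1 \right)} \right)} + Q{\left(-1,3 - 3 \right)} = 0 \left(-12\right) + 4 = 0 + 4 = 4$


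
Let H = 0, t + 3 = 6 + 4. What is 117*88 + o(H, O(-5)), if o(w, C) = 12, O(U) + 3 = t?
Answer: 10308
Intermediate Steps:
t = 7 (t = -3 + (6 + 4) = -3 + 10 = 7)
O(U) = 4 (O(U) = -3 + 7 = 4)
117*88 + o(H, O(-5)) = 117*88 + 12 = 10296 + 12 = 10308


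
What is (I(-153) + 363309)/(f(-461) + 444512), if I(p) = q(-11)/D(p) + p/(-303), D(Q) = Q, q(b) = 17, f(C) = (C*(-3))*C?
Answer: -330248239/175483359 ≈ -1.8819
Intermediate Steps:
f(C) = -3*C² (f(C) = (-3*C)*C = -3*C²)
I(p) = 17/p - p/303 (I(p) = 17/p + p/(-303) = 17/p + p*(-1/303) = 17/p - p/303)
(I(-153) + 363309)/(f(-461) + 444512) = ((17/(-153) - 1/303*(-153)) + 363309)/(-3*(-461)² + 444512) = ((17*(-1/153) + 51/101) + 363309)/(-3*212521 + 444512) = ((-⅑ + 51/101) + 363309)/(-637563 + 444512) = (358/909 + 363309)/(-193051) = (330248239/909)*(-1/193051) = -330248239/175483359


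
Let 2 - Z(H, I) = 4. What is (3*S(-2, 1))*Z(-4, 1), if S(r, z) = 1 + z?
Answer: -12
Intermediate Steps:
Z(H, I) = -2 (Z(H, I) = 2 - 1*4 = 2 - 4 = -2)
(3*S(-2, 1))*Z(-4, 1) = (3*(1 + 1))*(-2) = (3*2)*(-2) = 6*(-2) = -12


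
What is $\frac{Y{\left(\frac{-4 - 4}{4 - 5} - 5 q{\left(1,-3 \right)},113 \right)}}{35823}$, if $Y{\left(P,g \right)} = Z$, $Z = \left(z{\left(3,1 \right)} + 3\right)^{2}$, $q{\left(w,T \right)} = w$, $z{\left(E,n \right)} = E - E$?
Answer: $\frac{3}{11941} \approx 0.00025124$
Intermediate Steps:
$z{\left(E,n \right)} = 0$
$Z = 9$ ($Z = \left(0 + 3\right)^{2} = 3^{2} = 9$)
$Y{\left(P,g \right)} = 9$
$\frac{Y{\left(\frac{-4 - 4}{4 - 5} - 5 q{\left(1,-3 \right)},113 \right)}}{35823} = \frac{9}{35823} = 9 \cdot \frac{1}{35823} = \frac{3}{11941}$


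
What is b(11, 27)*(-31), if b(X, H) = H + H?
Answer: -1674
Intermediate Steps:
b(X, H) = 2*H
b(11, 27)*(-31) = (2*27)*(-31) = 54*(-31) = -1674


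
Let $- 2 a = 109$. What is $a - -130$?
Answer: $\frac{151}{2} \approx 75.5$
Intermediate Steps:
$a = - \frac{109}{2}$ ($a = \left(- \frac{1}{2}\right) 109 = - \frac{109}{2} \approx -54.5$)
$a - -130 = - \frac{109}{2} - -130 = - \frac{109}{2} + 130 = \frac{151}{2}$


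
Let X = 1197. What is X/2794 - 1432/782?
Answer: -1532477/1092454 ≈ -1.4028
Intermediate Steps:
X/2794 - 1432/782 = 1197/2794 - 1432/782 = 1197*(1/2794) - 1432*1/782 = 1197/2794 - 716/391 = -1532477/1092454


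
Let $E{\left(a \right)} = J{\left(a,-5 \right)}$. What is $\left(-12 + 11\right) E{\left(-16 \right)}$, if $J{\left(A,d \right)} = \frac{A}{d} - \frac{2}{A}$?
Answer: $- \frac{133}{40} \approx -3.325$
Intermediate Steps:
$J{\left(A,d \right)} = - \frac{2}{A} + \frac{A}{d}$
$E{\left(a \right)} = - \frac{2}{a} - \frac{a}{5}$ ($E{\left(a \right)} = - \frac{2}{a} + \frac{a}{-5} = - \frac{2}{a} + a \left(- \frac{1}{5}\right) = - \frac{2}{a} - \frac{a}{5}$)
$\left(-12 + 11\right) E{\left(-16 \right)} = \left(-12 + 11\right) \left(- \frac{2}{-16} - - \frac{16}{5}\right) = - (\left(-2\right) \left(- \frac{1}{16}\right) + \frac{16}{5}) = - (\frac{1}{8} + \frac{16}{5}) = \left(-1\right) \frac{133}{40} = - \frac{133}{40}$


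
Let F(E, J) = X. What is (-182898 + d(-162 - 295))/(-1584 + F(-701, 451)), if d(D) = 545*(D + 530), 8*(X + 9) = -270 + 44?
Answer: 572452/6485 ≈ 88.273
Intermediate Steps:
X = -149/4 (X = -9 + (-270 + 44)/8 = -9 + (1/8)*(-226) = -9 - 113/4 = -149/4 ≈ -37.250)
d(D) = 288850 + 545*D (d(D) = 545*(530 + D) = 288850 + 545*D)
F(E, J) = -149/4
(-182898 + d(-162 - 295))/(-1584 + F(-701, 451)) = (-182898 + (288850 + 545*(-162 - 295)))/(-1584 - 149/4) = (-182898 + (288850 + 545*(-457)))/(-6485/4) = (-182898 + (288850 - 249065))*(-4/6485) = (-182898 + 39785)*(-4/6485) = -143113*(-4/6485) = 572452/6485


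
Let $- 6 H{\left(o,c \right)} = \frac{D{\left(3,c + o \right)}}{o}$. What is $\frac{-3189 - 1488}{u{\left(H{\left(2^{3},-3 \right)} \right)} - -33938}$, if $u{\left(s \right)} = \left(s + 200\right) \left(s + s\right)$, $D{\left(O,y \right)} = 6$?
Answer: $- \frac{149664}{1084417} \approx -0.13801$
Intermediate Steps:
$H{\left(o,c \right)} = - \frac{1}{o}$ ($H{\left(o,c \right)} = - \frac{6 \frac{1}{o}}{6} = - \frac{1}{o}$)
$u{\left(s \right)} = 2 s \left(200 + s\right)$ ($u{\left(s \right)} = \left(200 + s\right) 2 s = 2 s \left(200 + s\right)$)
$\frac{-3189 - 1488}{u{\left(H{\left(2^{3},-3 \right)} \right)} - -33938} = \frac{-3189 - 1488}{2 \left(- \frac{1}{2^{3}}\right) \left(200 - \frac{1}{2^{3}}\right) - -33938} = - \frac{4677}{2 \left(- \frac{1}{8}\right) \left(200 - \frac{1}{8}\right) + 33938} = - \frac{4677}{2 \left(- \frac{1}{8}\right) \frac{1599}{8} + 33938} = - \frac{4677}{- \frac{1599}{32} + 33938} = - \frac{4677}{\frac{1084417}{32}} = \left(-4677\right) \frac{32}{1084417} = - \frac{149664}{1084417}$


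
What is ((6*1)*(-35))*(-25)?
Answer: 5250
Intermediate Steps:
((6*1)*(-35))*(-25) = (6*(-35))*(-25) = -210*(-25) = 5250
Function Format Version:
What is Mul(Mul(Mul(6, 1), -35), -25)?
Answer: 5250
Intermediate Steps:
Mul(Mul(Mul(6, 1), -35), -25) = Mul(Mul(6, -35), -25) = Mul(-210, -25) = 5250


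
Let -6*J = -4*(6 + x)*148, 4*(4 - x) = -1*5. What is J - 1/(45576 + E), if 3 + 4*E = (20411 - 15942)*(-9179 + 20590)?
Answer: 14201911649/12794515 ≈ 1110.0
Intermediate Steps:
x = 21/4 (x = 4 - (-1)*5/4 = 4 - ¼*(-5) = 4 + 5/4 = 21/4 ≈ 5.2500)
E = 12748939 (E = -¾ + ((20411 - 15942)*(-9179 + 20590))/4 = -¾ + (4469*11411)/4 = -¾ + (¼)*50995759 = -¾ + 50995759/4 = 12748939)
J = 1110 (J = -(-4*(6 + 21/4))*148/6 = -(-4*45/4)*148/6 = -(-15)*148/2 = -⅙*(-6660) = 1110)
J - 1/(45576 + E) = 1110 - 1/(45576 + 12748939) = 1110 - 1/12794515 = 14201911649/12794515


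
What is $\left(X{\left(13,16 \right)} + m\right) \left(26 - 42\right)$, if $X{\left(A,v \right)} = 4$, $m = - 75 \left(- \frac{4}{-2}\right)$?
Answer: $2336$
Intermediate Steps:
$m = -150$ ($m = - 75 \left(\left(-4\right) \left(- \frac{1}{2}\right)\right) = \left(-75\right) 2 = -150$)
$\left(X{\left(13,16 \right)} + m\right) \left(26 - 42\right) = \left(4 - 150\right) \left(26 - 42\right) = \left(-146\right) \left(-16\right) = 2336$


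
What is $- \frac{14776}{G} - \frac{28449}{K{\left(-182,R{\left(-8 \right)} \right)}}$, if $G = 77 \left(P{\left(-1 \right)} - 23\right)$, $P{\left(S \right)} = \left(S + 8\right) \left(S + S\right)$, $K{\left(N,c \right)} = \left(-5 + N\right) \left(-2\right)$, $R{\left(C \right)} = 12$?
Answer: $- \frac{6865907}{96866} \approx -70.88$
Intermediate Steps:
$K{\left(N,c \right)} = 10 - 2 N$
$P{\left(S \right)} = 2 S \left(8 + S\right)$ ($P{\left(S \right)} = \left(8 + S\right) 2 S = 2 S \left(8 + S\right)$)
$G = -2849$ ($G = 77 \left(2 \left(-1\right) \left(8 - 1\right) - 23\right) = 77 \left(2 \left(-1\right) 7 - 23\right) = 77 \left(-14 - 23\right) = 77 \left(-37\right) = -2849$)
$- \frac{14776}{G} - \frac{28449}{K{\left(-182,R{\left(-8 \right)} \right)}} = - \frac{14776}{-2849} - \frac{28449}{10 - -364} = \left(-14776\right) \left(- \frac{1}{2849}\right) - \frac{28449}{10 + 364} = \frac{14776}{2849} - \frac{28449}{374} = - \frac{6865907}{96866}$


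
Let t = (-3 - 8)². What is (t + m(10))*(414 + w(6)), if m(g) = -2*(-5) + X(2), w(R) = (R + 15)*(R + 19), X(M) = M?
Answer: 124887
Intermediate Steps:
w(R) = (15 + R)*(19 + R)
m(g) = 12 (m(g) = -2*(-5) + 2 = 10 + 2 = 12)
t = 121 (t = (-11)² = 121)
(t + m(10))*(414 + w(6)) = (121 + 12)*(414 + (285 + 6² + 34*6)) = 133*(414 + (285 + 36 + 204)) = 133*(414 + 525) = 133*939 = 124887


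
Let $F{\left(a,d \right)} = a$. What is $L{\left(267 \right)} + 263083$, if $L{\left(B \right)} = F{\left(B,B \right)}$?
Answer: $263350$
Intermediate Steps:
$L{\left(B \right)} = B$
$L{\left(267 \right)} + 263083 = 267 + 263083 = 263350$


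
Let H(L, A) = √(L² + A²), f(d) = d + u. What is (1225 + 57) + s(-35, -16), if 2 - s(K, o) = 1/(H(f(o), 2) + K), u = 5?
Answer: 282487/220 + √5/220 ≈ 1284.0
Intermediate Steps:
f(d) = 5 + d (f(d) = d + 5 = 5 + d)
H(L, A) = √(A² + L²)
s(K, o) = 2 - 1/(K + √(4 + (5 + o)²)) (s(K, o) = 2 - 1/(√(2² + (5 + o)²) + K) = 2 - 1/(√(4 + (5 + o)²) + K) = 2 - 1/(K + √(4 + (5 + o)²)))
(1225 + 57) + s(-35, -16) = (1225 + 57) + (-1 + 2*(-35) + 2*√(4 + (5 - 16)²))/(-35 + √(4 + (5 - 16)²)) = 1282 + (-1 - 70 + 2*√(4 + (-11)²))/(-35 + √(4 + (-11)²)) = 1282 + (-1 - 70 + 2*√(4 + 121))/(-35 + √(4 + 121)) = 1282 + (-1 - 70 + 2*√125)/(-35 + √125) = 1282 + (-1 - 70 + 2*(5*√5))/(-35 + 5*√5) = 1282 + (-1 - 70 + 10*√5)/(-35 + 5*√5) = 1282 + (-71 + 10*√5)/(-35 + 5*√5)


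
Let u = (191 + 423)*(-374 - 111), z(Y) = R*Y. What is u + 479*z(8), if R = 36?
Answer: -159838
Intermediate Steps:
z(Y) = 36*Y
u = -297790 (u = 614*(-485) = -297790)
u + 479*z(8) = -297790 + 479*(36*8) = -297790 + 479*288 = -297790 + 137952 = -159838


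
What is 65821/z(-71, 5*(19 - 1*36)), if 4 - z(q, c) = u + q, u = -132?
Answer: 65821/207 ≈ 317.98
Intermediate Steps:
z(q, c) = 136 - q (z(q, c) = 4 - (-132 + q) = 4 + (132 - q) = 136 - q)
65821/z(-71, 5*(19 - 1*36)) = 65821/(136 - 1*(-71)) = 65821/(136 + 71) = 65821/207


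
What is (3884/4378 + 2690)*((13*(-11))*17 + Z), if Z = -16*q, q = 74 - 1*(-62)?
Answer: -27136851664/2189 ≈ -1.2397e+7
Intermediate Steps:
q = 136 (q = 74 + 62 = 136)
Z = -2176 (Z = -16*136 = -2176)
(3884/4378 + 2690)*((13*(-11))*17 + Z) = (3884/4378 + 2690)*((13*(-11))*17 - 2176) = (3884*(1/4378) + 2690)*(-143*17 - 2176) = (1942/2189 + 2690)*(-2431 - 2176) = (5890352/2189)*(-4607) = -27136851664/2189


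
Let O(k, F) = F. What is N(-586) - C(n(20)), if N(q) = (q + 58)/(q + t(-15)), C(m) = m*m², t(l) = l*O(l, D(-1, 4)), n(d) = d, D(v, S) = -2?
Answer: -1111868/139 ≈ -7999.0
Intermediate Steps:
t(l) = -2*l (t(l) = l*(-2) = -2*l)
C(m) = m³
N(q) = (58 + q)/(30 + q) (N(q) = (q + 58)/(q - 2*(-15)) = (58 + q)/(q + 30) = (58 + q)/(30 + q))
N(-586) - C(n(20)) = (58 - 586)/(30 - 586) - 1*20³ = -528/(-556) - 1*8000 = -1/556*(-528) - 8000 = 132/139 - 8000 = -1111868/139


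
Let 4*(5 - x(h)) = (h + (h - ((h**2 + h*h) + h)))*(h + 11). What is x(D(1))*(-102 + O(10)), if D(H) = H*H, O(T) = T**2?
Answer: -16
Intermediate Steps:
D(H) = H**2
x(h) = 5 - (11 + h)*(h - 2*h**2)/4 (x(h) = 5 - (h + (h - ((h**2 + h*h) + h)))*(h + 11)/4 = 5 - (h + (h - ((h**2 + h**2) + h)))*(11 + h)/4 = 5 - (h + (h - (2*h**2 + h)))*(11 + h)/4 = 5 - (h + (h - (h + 2*h**2)))*(11 + h)/4 = 5 - (h + (h + (-h - 2*h**2)))*(11 + h)/4 = 5 - (h - 2*h**2)*(11 + h)/4 = 5 - (11 + h)*(h - 2*h**2)/4)
x(D(1))*(-102 + O(10)) = (5 + (1**2)**3/2 - 11/4*1**2 + 21*(1**2)**2/4)*(-102 + 10**2) = (5 + (1/2)*1**3 - 11/4*1 + (21/4)*1**2)*(-102 + 100) = (5 + (1/2)*1 - 11/4 + (21/4)*1)*(-2) = (5 + 1/2 - 11/4 + 21/4)*(-2) = 8*(-2) = -16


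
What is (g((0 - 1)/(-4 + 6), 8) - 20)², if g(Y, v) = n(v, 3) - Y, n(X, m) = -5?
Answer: 2401/4 ≈ 600.25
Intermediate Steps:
g(Y, v) = -5 - Y
(g((0 - 1)/(-4 + 6), 8) - 20)² = ((-5 - (0 - 1)/(-4 + 6)) - 20)² = ((-5 - (-1)/2) - 20)² = ((-5 - 1*(-½)) - 20)² = ((-5 + ½) - 20)² = (-9/2 - 20)² = (-49/2)² = 2401/4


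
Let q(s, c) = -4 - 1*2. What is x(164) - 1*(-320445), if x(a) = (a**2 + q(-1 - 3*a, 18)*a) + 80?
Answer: 346437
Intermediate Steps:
q(s, c) = -6 (q(s, c) = -4 - 2 = -6)
x(a) = 80 + a**2 - 6*a (x(a) = (a**2 - 6*a) + 80 = 80 + a**2 - 6*a)
x(164) - 1*(-320445) = (80 + 164**2 - 6*164) - 1*(-320445) = (80 + 26896 - 984) + 320445 = 25992 + 320445 = 346437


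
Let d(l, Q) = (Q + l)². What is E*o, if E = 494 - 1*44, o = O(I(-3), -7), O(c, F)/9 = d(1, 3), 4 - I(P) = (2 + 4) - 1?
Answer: 64800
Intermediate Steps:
I(P) = -1 (I(P) = 4 - ((2 + 4) - 1) = 4 - (6 - 1) = 4 - 1*5 = 4 - 5 = -1)
O(c, F) = 144 (O(c, F) = 9*(3 + 1)² = 9*4² = 9*16 = 144)
o = 144
E = 450 (E = 494 - 44 = 450)
E*o = 450*144 = 64800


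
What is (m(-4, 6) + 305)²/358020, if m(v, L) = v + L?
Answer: 94249/358020 ≈ 0.26325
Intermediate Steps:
m(v, L) = L + v
(m(-4, 6) + 305)²/358020 = ((6 - 4) + 305)²/358020 = (2 + 305)²*(1/358020) = 307²*(1/358020) = 94249*(1/358020) = 94249/358020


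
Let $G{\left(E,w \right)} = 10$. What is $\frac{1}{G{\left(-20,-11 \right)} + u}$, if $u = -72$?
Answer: $- \frac{1}{62} \approx -0.016129$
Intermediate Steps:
$\frac{1}{G{\left(-20,-11 \right)} + u} = \frac{1}{10 - 72} = \frac{1}{-62} = - \frac{1}{62}$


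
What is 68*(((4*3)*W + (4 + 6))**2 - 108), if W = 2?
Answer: 71264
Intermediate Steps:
68*(((4*3)*W + (4 + 6))**2 - 108) = 68*(((4*3)*2 + (4 + 6))**2 - 108) = 68*((12*2 + 10)**2 - 108) = 68*((24 + 10)**2 - 108) = 68*(34**2 - 108) = 68*(1156 - 108) = 68*1048 = 71264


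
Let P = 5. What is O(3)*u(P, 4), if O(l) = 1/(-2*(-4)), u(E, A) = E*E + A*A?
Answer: 41/8 ≈ 5.1250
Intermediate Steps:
u(E, A) = A**2 + E**2 (u(E, A) = E**2 + A**2 = A**2 + E**2)
O(l) = 1/8
O(3)*u(P, 4) = (4**2 + 5**2)/8 = (16 + 25)/8 = (1/8)*41 = 41/8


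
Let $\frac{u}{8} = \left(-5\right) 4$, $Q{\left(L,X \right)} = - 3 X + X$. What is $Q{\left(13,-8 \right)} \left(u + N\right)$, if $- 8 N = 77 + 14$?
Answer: $-2742$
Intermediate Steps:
$Q{\left(L,X \right)} = - 2 X$
$N = - \frac{91}{8}$ ($N = - \frac{77 + 14}{8} = \left(- \frac{1}{8}\right) 91 = - \frac{91}{8} \approx -11.375$)
$u = -160$ ($u = 8 \left(\left(-5\right) 4\right) = 8 \left(-20\right) = -160$)
$Q{\left(13,-8 \right)} \left(u + N\right) = \left(-2\right) \left(-8\right) \left(-160 - \frac{91}{8}\right) = 16 \left(- \frac{1371}{8}\right) = -2742$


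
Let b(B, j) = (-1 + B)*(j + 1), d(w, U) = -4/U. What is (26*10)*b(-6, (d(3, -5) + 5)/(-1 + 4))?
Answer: -16016/3 ≈ -5338.7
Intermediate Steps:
b(B, j) = (1 + j)*(-1 + B) (b(B, j) = (-1 + B)*(1 + j) = (1 + j)*(-1 + B))
(26*10)*b(-6, (d(3, -5) + 5)/(-1 + 4)) = (26*10)*(-1 - 6 - (-4/(-5) + 5)/(-1 + 4) - 6*(-4/(-5) + 5)/(-1 + 4)) = 260*(-1 - 6 - (-4*(-⅕) + 5)/3 - 6*(-4*(-⅕) + 5)/3) = 260*(-1 - 6 - (⅘ + 5)/3 - 6*(⅘ + 5)/3) = 260*(-1 - 6 - 29/(5*3) - 174/(5*3)) = 260*(-1 - 6 - 1*29/15 - 6*29/15) = 260*(-1 - 6 - 29/15 - 58/5) = 260*(-308/15) = -16016/3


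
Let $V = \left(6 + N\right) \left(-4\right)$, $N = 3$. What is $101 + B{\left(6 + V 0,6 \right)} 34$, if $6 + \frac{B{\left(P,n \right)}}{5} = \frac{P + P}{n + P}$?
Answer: $-749$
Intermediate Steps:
$V = -36$ ($V = \left(6 + 3\right) \left(-4\right) = 9 \left(-4\right) = -36$)
$B{\left(P,n \right)} = -30 + \frac{10 P}{P + n}$ ($B{\left(P,n \right)} = -30 + 5 \frac{P + P}{n + P} = -30 + 5 \frac{2 P}{P + n} = -30 + \frac{10 P}{P + n}$)
$101 + B{\left(6 + V 0,6 \right)} 34 = 101 + \frac{10 \left(\left(-3\right) 6 - 2 \left(6 - 0\right)\right)}{\left(6 - 0\right) + 6} \cdot 34 = 101 + \frac{10 \left(-18 - 2 \left(6 + 0\right)\right)}{\left(6 + 0\right) + 6} \cdot 34 = 101 + \frac{10 \left(-18 - 12\right)}{6 + 6} \cdot 34 = 101 + \frac{10 \left(-18 - 12\right)}{12} \cdot 34 = 101 + 10 \cdot \frac{1}{12} \left(-30\right) 34 = 101 - 850 = -749$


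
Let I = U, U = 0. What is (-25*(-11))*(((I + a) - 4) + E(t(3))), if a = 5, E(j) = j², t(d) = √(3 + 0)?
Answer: 1100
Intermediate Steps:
t(d) = √3
I = 0
(-25*(-11))*(((I + a) - 4) + E(t(3))) = (-25*(-11))*(((0 + 5) - 4) + (√3)²) = 275*((5 - 4) + 3) = 275*(1 + 3) = 275*4 = 1100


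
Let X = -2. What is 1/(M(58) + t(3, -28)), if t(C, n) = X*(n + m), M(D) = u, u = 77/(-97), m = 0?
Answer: 97/5355 ≈ 0.018114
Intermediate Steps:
u = -77/97 (u = 77*(-1/97) = -77/97 ≈ -0.79381)
M(D) = -77/97
t(C, n) = -2*n (t(C, n) = -2*(n + 0) = -2*n)
1/(M(58) + t(3, -28)) = 1/(-77/97 - 2*(-28)) = 1/(-77/97 + 56) = 1/(5355/97) = 97/5355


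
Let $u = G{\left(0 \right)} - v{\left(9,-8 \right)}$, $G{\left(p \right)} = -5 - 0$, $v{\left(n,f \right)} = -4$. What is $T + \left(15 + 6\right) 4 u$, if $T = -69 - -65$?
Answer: $-88$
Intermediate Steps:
$T = -4$ ($T = -69 + 65 = -4$)
$G{\left(p \right)} = -5$ ($G{\left(p \right)} = -5 + 0 = -5$)
$u = -1$ ($u = -5 - -4 = -5 + 4 = -1$)
$T + \left(15 + 6\right) 4 u = -4 + \left(15 + 6\right) 4 \left(-1\right) = -4 + 21 \cdot 4 \left(-1\right) = -4 + 84 \left(-1\right) = -4 - 84 = -88$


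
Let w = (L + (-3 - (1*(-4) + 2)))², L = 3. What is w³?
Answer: 64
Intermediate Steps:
w = 4 (w = (3 + (-3 - (1*(-4) + 2)))² = (3 + (-3 - (-4 + 2)))² = (3 + (-3 - 1*(-2)))² = (3 + (-3 + 2))² = (3 - 1)² = 2² = 4)
w³ = 4³ = 64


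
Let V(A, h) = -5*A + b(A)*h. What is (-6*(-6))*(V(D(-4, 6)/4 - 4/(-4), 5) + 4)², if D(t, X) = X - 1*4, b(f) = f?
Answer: 576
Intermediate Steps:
D(t, X) = -4 + X (D(t, X) = X - 4 = -4 + X)
V(A, h) = -5*A + A*h
(-6*(-6))*(V(D(-4, 6)/4 - 4/(-4), 5) + 4)² = (-6*(-6))*(((-4 + 6)/4 - 4/(-4))*(-5 + 5) + 4)² = 36*((2*(¼) - 4*(-¼))*0 + 4)² = 36*((½ + 1)*0 + 4)² = 36*((3/2)*0 + 4)² = 36*(0 + 4)² = 36*4² = 36*16 = 576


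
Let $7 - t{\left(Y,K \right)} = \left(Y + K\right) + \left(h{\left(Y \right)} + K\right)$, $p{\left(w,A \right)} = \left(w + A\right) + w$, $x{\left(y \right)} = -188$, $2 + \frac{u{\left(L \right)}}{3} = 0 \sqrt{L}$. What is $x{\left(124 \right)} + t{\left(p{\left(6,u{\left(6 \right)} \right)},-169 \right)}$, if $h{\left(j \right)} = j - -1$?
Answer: $144$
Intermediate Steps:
$h{\left(j \right)} = 1 + j$ ($h{\left(j \right)} = j + 1 = 1 + j$)
$u{\left(L \right)} = -6$ ($u{\left(L \right)} = -6 + 3 \cdot 0 \sqrt{L} = -6 + 3 \cdot 0 = -6 + 0 = -6$)
$p{\left(w,A \right)} = A + 2 w$ ($p{\left(w,A \right)} = \left(A + w\right) + w = A + 2 w$)
$t{\left(Y,K \right)} = 6 - 2 K - 2 Y$ ($t{\left(Y,K \right)} = 7 - \left(\left(Y + K\right) + \left(\left(1 + Y\right) + K\right)\right) = 7 - \left(\left(K + Y\right) + \left(1 + K + Y\right)\right) = 7 - \left(1 + 2 K + 2 Y\right) = 6 - 2 K - 2 Y$)
$x{\left(124 \right)} + t{\left(p{\left(6,u{\left(6 \right)} \right)},-169 \right)} = -188 - \left(-344 + 2 \left(-6 + 2 \cdot 6\right)\right) = -188 + \left(6 + 338 - 2 \left(-6 + 12\right)\right) = -188 + \left(6 + 338 - 12\right) = -188 + 332 = 144$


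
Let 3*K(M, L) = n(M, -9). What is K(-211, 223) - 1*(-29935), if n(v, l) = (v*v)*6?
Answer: 118977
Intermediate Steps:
n(v, l) = 6*v² (n(v, l) = v²*6 = 6*v²)
K(M, L) = 2*M² (K(M, L) = (6*M²)/3 = 2*M²)
K(-211, 223) - 1*(-29935) = 2*(-211)² - 1*(-29935) = 2*44521 + 29935 = 89042 + 29935 = 118977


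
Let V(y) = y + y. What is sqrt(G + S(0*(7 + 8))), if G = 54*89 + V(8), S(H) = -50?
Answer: 2*sqrt(1193) ≈ 69.080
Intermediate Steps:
V(y) = 2*y
G = 4822 (G = 54*89 + 2*8 = 4806 + 16 = 4822)
sqrt(G + S(0*(7 + 8))) = sqrt(4822 - 50) = sqrt(4772) = 2*sqrt(1193)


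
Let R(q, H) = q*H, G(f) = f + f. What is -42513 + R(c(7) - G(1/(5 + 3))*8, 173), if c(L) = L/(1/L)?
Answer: -34382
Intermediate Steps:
c(L) = L² (c(L) = L*L = L²)
G(f) = 2*f
R(q, H) = H*q
-42513 + R(c(7) - G(1/(5 + 3))*8, 173) = -42513 + 173*(7² - 2/(5 + 3)*8) = -42513 + 173*(49 - 2/8*8) = -42513 + 173*(49 - 2*(⅛)*8) = -42513 + 173*(49 - 8/4) = -42513 + 173*(49 - 1*2) = -42513 + 173*(49 - 2) = -42513 + 173*47 = -42513 + 8131 = -34382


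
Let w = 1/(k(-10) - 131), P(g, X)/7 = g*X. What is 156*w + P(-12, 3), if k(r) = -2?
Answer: -33672/133 ≈ -253.17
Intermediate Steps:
P(g, X) = 7*X*g (P(g, X) = 7*(g*X) = 7*(X*g) = 7*X*g)
w = -1/133 (w = 1/(-2 - 131) = 1/(-133) = -1/133 ≈ -0.0075188)
156*w + P(-12, 3) = 156*(-1/133) + 7*3*(-12) = -156/133 - 252 = -33672/133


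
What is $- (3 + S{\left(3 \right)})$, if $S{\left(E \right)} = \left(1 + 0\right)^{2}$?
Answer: $-4$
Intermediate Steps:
$S{\left(E \right)} = 1$ ($S{\left(E \right)} = 1^{2} = 1$)
$- (3 + S{\left(3 \right)}) = - (3 + 1) = \left(-1\right) 4 = -4$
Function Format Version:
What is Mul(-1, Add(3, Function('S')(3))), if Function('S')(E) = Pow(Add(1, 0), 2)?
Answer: -4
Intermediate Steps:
Function('S')(E) = 1 (Function('S')(E) = Pow(1, 2) = 1)
Mul(-1, Add(3, Function('S')(3))) = Mul(-1, Add(3, 1)) = Mul(-1, 4) = -4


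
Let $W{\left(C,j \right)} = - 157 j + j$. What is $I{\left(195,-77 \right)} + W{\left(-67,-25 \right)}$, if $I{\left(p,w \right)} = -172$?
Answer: $3728$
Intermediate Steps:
$W{\left(C,j \right)} = - 156 j$
$I{\left(195,-77 \right)} + W{\left(-67,-25 \right)} = -172 - -3900 = -172 + 3900 = 3728$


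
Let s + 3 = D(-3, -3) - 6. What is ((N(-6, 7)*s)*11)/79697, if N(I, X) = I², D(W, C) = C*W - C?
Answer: 1188/79697 ≈ 0.014906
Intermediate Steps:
D(W, C) = -C + C*W
s = 3 (s = -3 + (-3*(-1 - 3) - 6) = -3 + (-3*(-4) - 6) = -3 + (12 - 6) = -3 + 6 = 3)
((N(-6, 7)*s)*11)/79697 = (((-6)²*3)*11)/79697 = ((36*3)*11)*(1/79697) = (108*11)*(1/79697) = 1188*(1/79697) = 1188/79697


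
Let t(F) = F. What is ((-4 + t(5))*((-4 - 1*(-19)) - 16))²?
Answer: 1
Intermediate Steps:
((-4 + t(5))*((-4 - 1*(-19)) - 16))² = ((-4 + 5)*((-4 - 1*(-19)) - 16))² = (1*((-4 + 19) - 16))² = (1*(15 - 16))² = (1*(-1))² = (-1)² = 1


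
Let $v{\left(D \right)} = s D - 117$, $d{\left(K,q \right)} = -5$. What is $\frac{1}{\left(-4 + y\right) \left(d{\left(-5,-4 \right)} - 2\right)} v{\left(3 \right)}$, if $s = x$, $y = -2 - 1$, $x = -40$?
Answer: $- \frac{237}{49} \approx -4.8367$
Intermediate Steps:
$y = -3$
$s = -40$
$v{\left(D \right)} = -117 - 40 D$ ($v{\left(D \right)} = - 40 D - 117 = -117 - 40 D$)
$\frac{1}{\left(-4 + y\right) \left(d{\left(-5,-4 \right)} - 2\right)} v{\left(3 \right)} = \frac{1}{\left(-4 - 3\right) \left(-5 - 2\right)} \left(-117 - 120\right) = \frac{1}{\left(-7\right) \left(-5 - 2\right)} \left(-117 - 120\right) = - \frac{1}{7 \left(-7\right)} \left(-237\right) = \left(- \frac{1}{7}\right) \left(- \frac{1}{7}\right) \left(-237\right) = \frac{1}{49} \left(-237\right) = - \frac{237}{49}$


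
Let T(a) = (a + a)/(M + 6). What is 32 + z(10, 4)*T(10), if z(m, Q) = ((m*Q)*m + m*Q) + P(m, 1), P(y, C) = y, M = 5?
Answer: 9352/11 ≈ 850.18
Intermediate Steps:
z(m, Q) = m + Q*m + Q*m² (z(m, Q) = ((m*Q)*m + m*Q) + m = ((Q*m)*m + Q*m) + m = (Q*m² + Q*m) + m = (Q*m + Q*m²) + m = m + Q*m + Q*m²)
T(a) = 2*a/11 (T(a) = (a + a)/(5 + 6) = (2*a)/11 = (2*a)*(1/11) = 2*a/11)
32 + z(10, 4)*T(10) = 32 + (10*(1 + 4 + 4*10))*((2/11)*10) = 32 + (10*(1 + 4 + 40))*(20/11) = 32 + (10*45)*(20/11) = 32 + 450*(20/11) = 32 + 9000/11 = 9352/11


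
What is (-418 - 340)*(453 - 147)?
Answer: -231948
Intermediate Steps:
(-418 - 340)*(453 - 147) = -758*306 = -231948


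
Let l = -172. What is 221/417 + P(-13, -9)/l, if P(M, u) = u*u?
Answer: 4235/71724 ≈ 0.059046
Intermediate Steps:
P(M, u) = u²
221/417 + P(-13, -9)/l = 221/417 + (-9)²/(-172) = 221*(1/417) + 81*(-1/172) = 221/417 - 81/172 = 4235/71724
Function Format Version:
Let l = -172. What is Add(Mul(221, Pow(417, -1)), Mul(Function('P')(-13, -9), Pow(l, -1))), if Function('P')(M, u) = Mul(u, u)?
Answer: Rational(4235, 71724) ≈ 0.059046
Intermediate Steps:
Function('P')(M, u) = Pow(u, 2)
Add(Mul(221, Pow(417, -1)), Mul(Function('P')(-13, -9), Pow(l, -1))) = Add(Mul(221, Pow(417, -1)), Mul(Pow(-9, 2), Pow(-172, -1))) = Add(Mul(221, Rational(1, 417)), Mul(81, Rational(-1, 172))) = Add(Rational(221, 417), Rational(-81, 172)) = Rational(4235, 71724)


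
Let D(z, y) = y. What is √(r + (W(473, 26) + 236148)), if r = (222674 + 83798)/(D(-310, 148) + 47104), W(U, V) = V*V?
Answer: 3*√3672108497210/11813 ≈ 486.65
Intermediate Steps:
W(U, V) = V²
r = 76618/11813 (r = (222674 + 83798)/(148 + 47104) = 306472/47252 = 306472*(1/47252) = 76618/11813 ≈ 6.4859)
√(r + (W(473, 26) + 236148)) = √(76618/11813 + (26² + 236148)) = √(76618/11813 + (676 + 236148)) = √(76618/11813 + 236824) = √(2797678530/11813) = 3*√3672108497210/11813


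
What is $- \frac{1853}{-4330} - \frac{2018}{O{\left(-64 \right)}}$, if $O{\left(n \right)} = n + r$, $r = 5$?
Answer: $\frac{8847267}{255470} \approx 34.631$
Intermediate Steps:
$O{\left(n \right)} = 5 + n$ ($O{\left(n \right)} = n + 5 = 5 + n$)
$- \frac{1853}{-4330} - \frac{2018}{O{\left(-64 \right)}} = - \frac{1853}{-4330} - \frac{2018}{5 - 64} = \left(-1853\right) \left(- \frac{1}{4330}\right) - \frac{2018}{-59} = \frac{1853}{4330} - - \frac{2018}{59} = \frac{1853}{4330} + \frac{2018}{59} = \frac{8847267}{255470}$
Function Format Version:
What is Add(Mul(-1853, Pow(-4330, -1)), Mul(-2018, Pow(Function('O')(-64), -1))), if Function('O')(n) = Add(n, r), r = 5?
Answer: Rational(8847267, 255470) ≈ 34.631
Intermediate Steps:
Function('O')(n) = Add(5, n) (Function('O')(n) = Add(n, 5) = Add(5, n))
Add(Mul(-1853, Pow(-4330, -1)), Mul(-2018, Pow(Function('O')(-64), -1))) = Add(Mul(-1853, Pow(-4330, -1)), Mul(-2018, Pow(Add(5, -64), -1))) = Add(Mul(-1853, Rational(-1, 4330)), Mul(-2018, Pow(-59, -1))) = Add(Rational(1853, 4330), Mul(-2018, Rational(-1, 59))) = Add(Rational(1853, 4330), Rational(2018, 59)) = Rational(8847267, 255470)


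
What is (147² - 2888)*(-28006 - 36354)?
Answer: -1204883560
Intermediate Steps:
(147² - 2888)*(-28006 - 36354) = (21609 - 2888)*(-64360) = 18721*(-64360) = -1204883560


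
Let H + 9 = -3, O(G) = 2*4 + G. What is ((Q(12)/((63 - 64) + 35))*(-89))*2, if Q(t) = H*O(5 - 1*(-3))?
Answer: 17088/17 ≈ 1005.2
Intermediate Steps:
O(G) = 8 + G
H = -12 (H = -9 - 3 = -12)
Q(t) = -192 (Q(t) = -12*(8 + (5 - 1*(-3))) = -12*(8 + (5 + 3)) = -12*(8 + 8) = -12*16 = -192)
((Q(12)/((63 - 64) + 35))*(-89))*2 = (-192/((63 - 64) + 35)*(-89))*2 = (-192/(-1 + 35)*(-89))*2 = (-192/34*(-89))*2 = (-192*1/34*(-89))*2 = -96/17*(-89)*2 = (8544/17)*2 = 17088/17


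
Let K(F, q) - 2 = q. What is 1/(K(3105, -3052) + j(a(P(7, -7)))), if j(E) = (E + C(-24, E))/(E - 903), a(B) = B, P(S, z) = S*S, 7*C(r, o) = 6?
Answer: -5978/18233249 ≈ -0.00032786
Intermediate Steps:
C(r, o) = 6/7 (C(r, o) = (1/7)*6 = 6/7)
K(F, q) = 2 + q
P(S, z) = S**2
j(E) = (6/7 + E)/(-903 + E) (j(E) = (E + 6/7)/(E - 903) = (6/7 + E)/(-903 + E))
1/(K(3105, -3052) + j(a(P(7, -7)))) = 1/((2 - 3052) + (6/7 + 7**2)/(-903 + 7**2)) = 1/(-3050 + (6/7 + 49)/(-903 + 49)) = 1/(-3050 + (349/7)/(-854)) = 1/(-3050 - 1/854*349/7) = 1/(-3050 - 349/5978) = 1/(-18233249/5978) = -5978/18233249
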